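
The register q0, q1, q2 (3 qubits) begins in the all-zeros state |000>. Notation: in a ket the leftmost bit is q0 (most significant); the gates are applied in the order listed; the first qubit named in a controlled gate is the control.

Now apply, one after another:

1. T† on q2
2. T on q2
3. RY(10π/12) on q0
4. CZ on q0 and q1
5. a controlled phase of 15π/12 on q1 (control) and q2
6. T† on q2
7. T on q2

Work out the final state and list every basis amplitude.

The final amplitudes are -sqrt(2)/4 + sqrt(6)/4 on |000>, sqrt(2)/4 + sqrt(6)/4 on |100>, and 0 on every other basis state.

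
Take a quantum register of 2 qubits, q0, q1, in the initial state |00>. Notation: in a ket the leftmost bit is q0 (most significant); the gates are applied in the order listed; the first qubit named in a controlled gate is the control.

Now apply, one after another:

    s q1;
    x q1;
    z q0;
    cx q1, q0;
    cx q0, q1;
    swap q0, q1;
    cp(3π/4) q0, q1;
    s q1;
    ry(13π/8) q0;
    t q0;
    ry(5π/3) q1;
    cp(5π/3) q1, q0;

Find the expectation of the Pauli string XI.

In the final state, XI has expectation sqrt(sqrt(2) + 2)*(-3*sqrt(6) - 5*sqrt(2))/32.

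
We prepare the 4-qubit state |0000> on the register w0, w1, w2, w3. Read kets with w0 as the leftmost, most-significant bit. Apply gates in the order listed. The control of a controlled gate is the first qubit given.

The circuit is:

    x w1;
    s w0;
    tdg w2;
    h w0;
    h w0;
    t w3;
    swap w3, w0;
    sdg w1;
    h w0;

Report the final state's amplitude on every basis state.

The final amplitudes are -sqrt(2)*I/2 on |0100>, -sqrt(2)*I/2 on |1100>, and 0 on every other basis state.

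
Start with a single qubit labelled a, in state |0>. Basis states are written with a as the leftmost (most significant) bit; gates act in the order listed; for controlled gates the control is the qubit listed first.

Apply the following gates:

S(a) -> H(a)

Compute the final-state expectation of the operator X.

The observable X averages to 1.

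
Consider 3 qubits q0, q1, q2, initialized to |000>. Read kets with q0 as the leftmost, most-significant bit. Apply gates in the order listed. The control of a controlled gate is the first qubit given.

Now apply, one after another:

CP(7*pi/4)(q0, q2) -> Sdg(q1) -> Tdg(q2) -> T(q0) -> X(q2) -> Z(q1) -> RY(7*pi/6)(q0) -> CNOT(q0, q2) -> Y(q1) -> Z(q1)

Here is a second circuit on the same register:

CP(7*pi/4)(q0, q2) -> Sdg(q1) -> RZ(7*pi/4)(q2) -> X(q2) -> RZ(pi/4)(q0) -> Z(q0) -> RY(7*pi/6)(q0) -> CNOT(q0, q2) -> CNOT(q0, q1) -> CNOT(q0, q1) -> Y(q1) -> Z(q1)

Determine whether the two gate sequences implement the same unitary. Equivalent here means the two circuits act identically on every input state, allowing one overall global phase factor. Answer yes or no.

No — the two circuits implement different unitaries, even allowing a global phase.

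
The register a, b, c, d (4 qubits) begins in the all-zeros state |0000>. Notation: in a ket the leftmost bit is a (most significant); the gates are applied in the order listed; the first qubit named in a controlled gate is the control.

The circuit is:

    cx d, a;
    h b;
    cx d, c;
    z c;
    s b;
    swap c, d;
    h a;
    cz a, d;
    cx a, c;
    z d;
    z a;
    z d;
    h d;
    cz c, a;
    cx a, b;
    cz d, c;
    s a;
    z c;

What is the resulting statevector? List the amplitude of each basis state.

After the circuit, the state carries amplitude sqrt(2)/4 on |0000>, sqrt(2)/4 on |0001>, 0 on |0010>, 0 on |0011>, sqrt(2)*I/4 on |0100>, sqrt(2)*I/4 on |0101>, 0 on |0110>, 0 on |0111>, 0 on |1000>, 0 on |1001>, sqrt(2)/4 on |1010>, -sqrt(2)/4 on |1011>, 0 on |1100>, 0 on |1101>, -sqrt(2)*I/4 on |1110>, sqrt(2)*I/4 on |1111>.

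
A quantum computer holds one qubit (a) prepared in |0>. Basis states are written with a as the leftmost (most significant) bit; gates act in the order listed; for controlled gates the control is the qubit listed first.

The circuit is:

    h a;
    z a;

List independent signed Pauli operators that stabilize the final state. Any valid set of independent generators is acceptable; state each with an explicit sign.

The stabilizer group can be generated by -X, among other valid generating sets.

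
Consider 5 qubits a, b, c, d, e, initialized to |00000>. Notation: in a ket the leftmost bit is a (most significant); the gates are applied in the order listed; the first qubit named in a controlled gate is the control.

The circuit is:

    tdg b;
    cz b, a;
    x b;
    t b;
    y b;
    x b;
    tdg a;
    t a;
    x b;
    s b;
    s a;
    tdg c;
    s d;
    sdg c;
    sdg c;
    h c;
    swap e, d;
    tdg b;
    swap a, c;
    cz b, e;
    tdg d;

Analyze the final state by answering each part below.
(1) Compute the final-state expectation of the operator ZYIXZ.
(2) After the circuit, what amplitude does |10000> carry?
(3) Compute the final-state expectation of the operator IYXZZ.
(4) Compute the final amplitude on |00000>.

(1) The expectation value of ZYIXZ is 0. Key observation: steps 6-9 multiply out to the identity, so the circuit reduces to the remaining gates.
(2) The final state's coefficient on |10000> equals -sqrt(2)*exp(3*I*pi/4)/2.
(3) The observable IYXZZ averages to 0.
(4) The amplitude on |00000> is -sqrt(2)*exp(3*I*pi/4)/2.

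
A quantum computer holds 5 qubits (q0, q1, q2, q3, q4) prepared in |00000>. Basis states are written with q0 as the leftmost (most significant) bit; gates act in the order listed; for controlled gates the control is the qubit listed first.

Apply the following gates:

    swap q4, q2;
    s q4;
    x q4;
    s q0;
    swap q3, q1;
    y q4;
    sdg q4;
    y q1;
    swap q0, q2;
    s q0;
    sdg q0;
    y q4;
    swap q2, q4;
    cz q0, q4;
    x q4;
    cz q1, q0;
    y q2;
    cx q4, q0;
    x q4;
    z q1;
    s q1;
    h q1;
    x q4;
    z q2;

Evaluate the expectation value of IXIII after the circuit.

The expectation value of IXIII is -1. Key observation: gates 10-11 undo each other exactly, leaving only the rest of the circuit to track.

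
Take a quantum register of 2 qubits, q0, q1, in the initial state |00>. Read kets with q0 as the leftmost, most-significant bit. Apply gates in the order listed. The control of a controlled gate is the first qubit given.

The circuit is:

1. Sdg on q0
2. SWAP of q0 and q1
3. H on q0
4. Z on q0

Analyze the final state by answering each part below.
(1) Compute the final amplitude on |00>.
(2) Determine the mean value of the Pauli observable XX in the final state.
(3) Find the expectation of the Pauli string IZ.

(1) The amplitude on |00> is sqrt(2)/2.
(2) In the final state, XX has expectation 0.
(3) The observable IZ averages to 1.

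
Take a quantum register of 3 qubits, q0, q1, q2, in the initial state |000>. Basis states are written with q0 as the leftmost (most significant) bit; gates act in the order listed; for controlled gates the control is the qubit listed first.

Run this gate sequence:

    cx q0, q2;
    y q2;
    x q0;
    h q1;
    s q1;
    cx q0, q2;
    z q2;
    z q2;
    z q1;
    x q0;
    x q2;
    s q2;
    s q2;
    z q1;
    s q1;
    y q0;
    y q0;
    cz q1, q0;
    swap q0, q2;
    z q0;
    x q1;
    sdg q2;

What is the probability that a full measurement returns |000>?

The probability of measuring |000> is 0.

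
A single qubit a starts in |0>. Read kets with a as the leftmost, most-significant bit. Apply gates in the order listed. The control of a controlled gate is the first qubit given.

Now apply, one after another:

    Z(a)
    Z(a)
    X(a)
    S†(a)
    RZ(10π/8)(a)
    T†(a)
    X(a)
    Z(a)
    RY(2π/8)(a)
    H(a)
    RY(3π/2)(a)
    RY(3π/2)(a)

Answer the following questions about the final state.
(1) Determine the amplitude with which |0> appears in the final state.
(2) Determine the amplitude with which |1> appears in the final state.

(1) |0> carries amplitude sqrt(2)*(-sqrt(sqrt(2) + 2) + sqrt(2 - sqrt(2)))*exp(7*I*pi/8)/4 in the final state.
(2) |1> carries amplitude sqrt(2)*(sqrt(2 - sqrt(2)) + sqrt(sqrt(2) + 2))*exp(7*I*pi/8)/4 in the final state.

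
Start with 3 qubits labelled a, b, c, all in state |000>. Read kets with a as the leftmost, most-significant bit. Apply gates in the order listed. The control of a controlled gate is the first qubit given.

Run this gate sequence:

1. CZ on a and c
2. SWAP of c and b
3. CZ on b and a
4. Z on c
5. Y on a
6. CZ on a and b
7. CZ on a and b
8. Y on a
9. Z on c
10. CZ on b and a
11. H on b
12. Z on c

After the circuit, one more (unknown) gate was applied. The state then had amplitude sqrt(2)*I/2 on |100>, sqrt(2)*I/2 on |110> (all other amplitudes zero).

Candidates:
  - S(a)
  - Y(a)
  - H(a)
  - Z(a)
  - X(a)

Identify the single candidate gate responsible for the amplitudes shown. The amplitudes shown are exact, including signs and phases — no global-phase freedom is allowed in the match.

The applied gate was Y(a). Key observation: the block from step 3 through step 10 cancels to the identity and can be dropped.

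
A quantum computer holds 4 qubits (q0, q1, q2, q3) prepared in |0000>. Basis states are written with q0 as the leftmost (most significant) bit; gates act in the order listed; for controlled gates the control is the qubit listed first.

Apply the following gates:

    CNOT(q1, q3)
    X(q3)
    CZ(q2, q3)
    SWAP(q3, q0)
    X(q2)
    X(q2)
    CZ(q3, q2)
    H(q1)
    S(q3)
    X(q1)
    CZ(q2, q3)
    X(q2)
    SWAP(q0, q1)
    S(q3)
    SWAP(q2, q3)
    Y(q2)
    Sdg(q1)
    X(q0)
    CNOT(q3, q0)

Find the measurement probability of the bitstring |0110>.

Outcome |0110> occurs with probability 0.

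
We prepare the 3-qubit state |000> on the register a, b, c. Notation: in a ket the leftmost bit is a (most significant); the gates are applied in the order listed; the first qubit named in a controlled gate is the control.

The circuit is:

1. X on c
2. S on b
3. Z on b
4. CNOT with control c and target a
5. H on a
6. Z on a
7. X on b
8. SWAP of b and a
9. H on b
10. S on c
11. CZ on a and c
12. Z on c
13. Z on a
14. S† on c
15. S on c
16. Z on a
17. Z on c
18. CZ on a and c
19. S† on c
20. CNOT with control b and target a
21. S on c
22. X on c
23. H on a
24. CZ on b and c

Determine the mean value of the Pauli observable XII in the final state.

In the final state, XII has expectation -1. Key observation: steps 11-18 multiply out to the identity, so the circuit reduces to the remaining gates.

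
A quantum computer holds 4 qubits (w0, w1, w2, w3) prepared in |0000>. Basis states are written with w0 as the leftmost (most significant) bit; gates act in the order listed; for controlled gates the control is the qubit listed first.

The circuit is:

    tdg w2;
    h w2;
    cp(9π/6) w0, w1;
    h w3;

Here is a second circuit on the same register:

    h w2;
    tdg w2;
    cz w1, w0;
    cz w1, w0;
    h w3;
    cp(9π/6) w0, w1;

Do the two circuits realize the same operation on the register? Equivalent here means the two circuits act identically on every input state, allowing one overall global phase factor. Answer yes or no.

No — the two circuits implement different unitaries, even allowing a global phase.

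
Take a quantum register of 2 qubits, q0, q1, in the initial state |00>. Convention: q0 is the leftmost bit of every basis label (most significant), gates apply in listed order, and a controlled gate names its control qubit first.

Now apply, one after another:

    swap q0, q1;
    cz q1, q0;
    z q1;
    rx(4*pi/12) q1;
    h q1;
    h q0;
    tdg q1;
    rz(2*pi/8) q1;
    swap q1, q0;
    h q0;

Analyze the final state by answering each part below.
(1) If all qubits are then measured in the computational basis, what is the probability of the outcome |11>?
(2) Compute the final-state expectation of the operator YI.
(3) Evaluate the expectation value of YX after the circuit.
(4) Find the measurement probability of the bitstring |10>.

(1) A full measurement returns |11> with probability 1/8.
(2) In the final state, YI has expectation -sqrt(3)/2.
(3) The expectation value of YX is -sqrt(3)/2.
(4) Outcome |10> occurs with probability 1/8.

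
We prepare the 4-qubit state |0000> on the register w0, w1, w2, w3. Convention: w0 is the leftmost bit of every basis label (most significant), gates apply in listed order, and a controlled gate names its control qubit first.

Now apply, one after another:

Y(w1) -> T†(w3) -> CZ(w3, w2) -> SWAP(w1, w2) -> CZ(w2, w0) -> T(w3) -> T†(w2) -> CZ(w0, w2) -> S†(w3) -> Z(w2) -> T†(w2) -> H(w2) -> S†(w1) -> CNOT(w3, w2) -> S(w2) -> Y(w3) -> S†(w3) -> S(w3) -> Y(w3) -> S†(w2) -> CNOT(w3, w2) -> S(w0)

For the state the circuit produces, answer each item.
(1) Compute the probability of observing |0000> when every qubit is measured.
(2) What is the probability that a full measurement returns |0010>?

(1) The probability of measuring |0000> is 1/2. Key observation: steps 14-21 multiply out to the identity, so the circuit reduces to the remaining gates.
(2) Outcome |0010> occurs with probability 1/2.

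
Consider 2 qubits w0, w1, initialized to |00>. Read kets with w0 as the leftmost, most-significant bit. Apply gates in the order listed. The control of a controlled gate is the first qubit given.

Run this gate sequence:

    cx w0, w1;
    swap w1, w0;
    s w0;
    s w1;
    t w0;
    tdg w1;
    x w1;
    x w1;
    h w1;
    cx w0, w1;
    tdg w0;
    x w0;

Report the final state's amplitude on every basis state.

The final amplitudes are 0 on |00>, 0 on |01>, sqrt(2)/2 on |10>, sqrt(2)/2 on |11>. Key observation: steps 7-8 multiply out to the identity, so the circuit reduces to the remaining gates.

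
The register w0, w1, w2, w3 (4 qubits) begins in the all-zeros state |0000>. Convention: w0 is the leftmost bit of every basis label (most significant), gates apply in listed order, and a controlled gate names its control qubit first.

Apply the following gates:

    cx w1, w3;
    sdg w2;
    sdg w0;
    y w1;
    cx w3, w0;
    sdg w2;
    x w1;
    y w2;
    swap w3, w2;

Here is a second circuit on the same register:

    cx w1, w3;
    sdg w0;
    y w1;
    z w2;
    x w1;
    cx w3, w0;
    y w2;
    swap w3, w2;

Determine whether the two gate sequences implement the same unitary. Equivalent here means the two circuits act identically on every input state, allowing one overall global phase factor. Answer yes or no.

Yes: on every input state the two circuits agree up to one overall phase factor.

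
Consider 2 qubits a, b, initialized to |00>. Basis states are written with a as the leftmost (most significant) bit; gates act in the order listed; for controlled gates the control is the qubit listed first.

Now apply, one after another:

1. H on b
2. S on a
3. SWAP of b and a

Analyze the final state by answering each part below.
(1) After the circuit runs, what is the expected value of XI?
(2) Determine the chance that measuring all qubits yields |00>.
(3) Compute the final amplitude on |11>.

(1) The observable XI averages to 1.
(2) A full measurement returns |00> with probability 1/2.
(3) The final state's coefficient on |11> equals 0.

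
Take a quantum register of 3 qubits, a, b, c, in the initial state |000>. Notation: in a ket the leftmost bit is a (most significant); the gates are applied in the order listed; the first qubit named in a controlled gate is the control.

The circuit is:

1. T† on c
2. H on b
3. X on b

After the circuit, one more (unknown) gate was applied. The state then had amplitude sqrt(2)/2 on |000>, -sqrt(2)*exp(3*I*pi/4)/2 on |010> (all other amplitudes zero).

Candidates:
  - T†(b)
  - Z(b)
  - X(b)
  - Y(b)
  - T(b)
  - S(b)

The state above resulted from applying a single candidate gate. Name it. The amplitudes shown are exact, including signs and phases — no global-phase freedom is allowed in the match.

The applied gate was T†(b).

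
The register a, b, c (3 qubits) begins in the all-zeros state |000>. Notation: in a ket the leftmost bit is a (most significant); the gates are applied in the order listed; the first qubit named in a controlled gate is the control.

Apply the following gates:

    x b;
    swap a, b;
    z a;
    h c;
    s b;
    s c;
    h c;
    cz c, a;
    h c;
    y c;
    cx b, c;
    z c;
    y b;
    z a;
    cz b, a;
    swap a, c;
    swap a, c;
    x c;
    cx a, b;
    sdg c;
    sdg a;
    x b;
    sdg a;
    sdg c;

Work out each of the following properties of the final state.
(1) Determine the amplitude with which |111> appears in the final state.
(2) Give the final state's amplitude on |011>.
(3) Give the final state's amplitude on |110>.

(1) |111> carries amplitude -sqrt(2)/2 in the final state. Key observation: gates 16-17 undo each other exactly, leaving only the rest of the circuit to track.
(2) |011> carries amplitude 0 in the final state.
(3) The amplitude on |110> is sqrt(2)*I/2.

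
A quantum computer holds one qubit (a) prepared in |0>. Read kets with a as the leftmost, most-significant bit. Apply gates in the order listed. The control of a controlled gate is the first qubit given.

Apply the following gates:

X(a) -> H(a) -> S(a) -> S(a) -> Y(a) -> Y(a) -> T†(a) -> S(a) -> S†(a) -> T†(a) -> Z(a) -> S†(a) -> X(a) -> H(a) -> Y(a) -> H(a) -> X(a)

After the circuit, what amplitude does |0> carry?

|0> carries amplitude -sqrt(2)*I/2 in the final state.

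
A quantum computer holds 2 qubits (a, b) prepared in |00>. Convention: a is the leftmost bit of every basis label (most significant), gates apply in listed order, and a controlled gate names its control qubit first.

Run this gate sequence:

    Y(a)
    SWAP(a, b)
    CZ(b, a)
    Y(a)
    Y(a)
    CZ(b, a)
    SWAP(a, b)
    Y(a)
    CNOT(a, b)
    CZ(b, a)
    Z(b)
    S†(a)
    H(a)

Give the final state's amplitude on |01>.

|01> carries amplitude 0 in the final state.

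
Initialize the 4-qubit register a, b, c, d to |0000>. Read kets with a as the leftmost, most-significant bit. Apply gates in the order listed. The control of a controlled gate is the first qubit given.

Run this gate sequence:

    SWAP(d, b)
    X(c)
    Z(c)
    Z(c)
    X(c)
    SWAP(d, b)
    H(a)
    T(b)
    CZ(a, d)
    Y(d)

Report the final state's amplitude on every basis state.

The final amplitudes are sqrt(2)*I/2 on |0001>, sqrt(2)*I/2 on |1001>, and 0 on every other basis state. Key observation: steps 1-6 multiply out to the identity, so the circuit reduces to the remaining gates.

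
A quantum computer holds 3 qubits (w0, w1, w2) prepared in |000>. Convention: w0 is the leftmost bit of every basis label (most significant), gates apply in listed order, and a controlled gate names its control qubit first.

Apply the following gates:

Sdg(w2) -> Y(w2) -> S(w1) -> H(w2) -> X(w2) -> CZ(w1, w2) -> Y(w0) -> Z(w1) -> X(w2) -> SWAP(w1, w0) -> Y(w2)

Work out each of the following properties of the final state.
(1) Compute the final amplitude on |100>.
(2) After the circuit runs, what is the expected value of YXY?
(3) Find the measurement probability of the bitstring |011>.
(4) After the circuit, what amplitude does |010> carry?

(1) The amplitude on |100> is 0.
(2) The observable YXY averages to 0.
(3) Outcome |011> occurs with probability 1/2.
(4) The amplitude on |010> is -sqrt(2)*I/2.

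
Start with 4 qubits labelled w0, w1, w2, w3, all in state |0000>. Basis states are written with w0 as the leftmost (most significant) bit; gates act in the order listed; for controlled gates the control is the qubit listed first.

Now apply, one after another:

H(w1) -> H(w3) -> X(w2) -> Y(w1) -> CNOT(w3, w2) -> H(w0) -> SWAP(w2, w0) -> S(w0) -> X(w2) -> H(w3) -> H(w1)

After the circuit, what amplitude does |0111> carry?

|0111> carries amplitude sqrt(2)*I/4 in the final state.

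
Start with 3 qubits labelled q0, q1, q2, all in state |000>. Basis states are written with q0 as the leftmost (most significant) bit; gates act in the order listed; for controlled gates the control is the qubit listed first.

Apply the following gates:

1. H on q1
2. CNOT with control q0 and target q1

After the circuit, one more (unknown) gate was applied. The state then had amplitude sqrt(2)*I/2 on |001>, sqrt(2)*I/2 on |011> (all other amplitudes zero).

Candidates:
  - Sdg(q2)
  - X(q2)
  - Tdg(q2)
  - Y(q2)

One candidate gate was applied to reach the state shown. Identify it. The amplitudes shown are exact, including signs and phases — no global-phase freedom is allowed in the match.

The applied gate was Y(q2).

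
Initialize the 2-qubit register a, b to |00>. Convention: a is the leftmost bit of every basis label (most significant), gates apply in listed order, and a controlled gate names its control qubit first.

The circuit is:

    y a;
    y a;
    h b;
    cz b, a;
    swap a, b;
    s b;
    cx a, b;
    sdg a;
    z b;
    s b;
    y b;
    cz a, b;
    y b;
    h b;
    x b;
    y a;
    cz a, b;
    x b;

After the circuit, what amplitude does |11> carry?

The amplitude on |11> is I/2.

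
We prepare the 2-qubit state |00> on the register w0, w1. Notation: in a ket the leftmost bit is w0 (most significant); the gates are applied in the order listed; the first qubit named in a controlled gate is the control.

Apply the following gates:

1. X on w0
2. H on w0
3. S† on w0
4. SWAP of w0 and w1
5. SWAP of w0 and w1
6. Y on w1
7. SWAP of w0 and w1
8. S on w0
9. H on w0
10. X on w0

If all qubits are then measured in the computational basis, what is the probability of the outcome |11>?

The probability of measuring |11> is 1/4.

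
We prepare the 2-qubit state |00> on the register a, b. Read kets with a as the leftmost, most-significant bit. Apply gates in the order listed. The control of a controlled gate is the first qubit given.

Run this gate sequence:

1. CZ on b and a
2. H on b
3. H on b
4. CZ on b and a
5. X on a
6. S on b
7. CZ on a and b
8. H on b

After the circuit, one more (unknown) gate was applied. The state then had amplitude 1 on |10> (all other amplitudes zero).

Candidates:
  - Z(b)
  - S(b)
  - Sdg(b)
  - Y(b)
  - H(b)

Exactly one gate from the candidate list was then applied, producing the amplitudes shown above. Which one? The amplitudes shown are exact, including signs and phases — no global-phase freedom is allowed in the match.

The unique candidate consistent with the amplitudes is H(b).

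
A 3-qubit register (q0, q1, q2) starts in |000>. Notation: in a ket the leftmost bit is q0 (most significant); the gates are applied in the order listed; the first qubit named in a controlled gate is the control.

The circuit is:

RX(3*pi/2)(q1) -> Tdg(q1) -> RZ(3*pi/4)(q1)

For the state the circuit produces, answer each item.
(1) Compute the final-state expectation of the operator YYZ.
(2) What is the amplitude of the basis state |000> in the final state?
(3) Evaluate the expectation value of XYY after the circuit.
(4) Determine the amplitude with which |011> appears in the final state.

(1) In the final state, YYZ has expectation 0.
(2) The final state's coefficient on |000> equals sqrt(2)*exp(5*I*pi/8)/2.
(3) In the final state, XYY has expectation 0.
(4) |011> carries amplitude 0 in the final state.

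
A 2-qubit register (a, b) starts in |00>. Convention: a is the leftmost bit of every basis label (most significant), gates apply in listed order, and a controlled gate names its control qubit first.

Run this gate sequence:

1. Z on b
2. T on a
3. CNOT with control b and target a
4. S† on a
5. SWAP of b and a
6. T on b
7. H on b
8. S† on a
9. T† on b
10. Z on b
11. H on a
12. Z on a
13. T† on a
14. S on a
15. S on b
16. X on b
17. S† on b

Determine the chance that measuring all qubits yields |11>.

Outcome |11> occurs with probability 1/4.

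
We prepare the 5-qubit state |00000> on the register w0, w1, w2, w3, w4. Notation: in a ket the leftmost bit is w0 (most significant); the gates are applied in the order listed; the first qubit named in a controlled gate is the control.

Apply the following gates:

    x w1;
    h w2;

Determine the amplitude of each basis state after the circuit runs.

After the circuit, the state carries amplitude sqrt(2)/2 on |01000>, sqrt(2)/2 on |01100>, and 0 on every other basis state.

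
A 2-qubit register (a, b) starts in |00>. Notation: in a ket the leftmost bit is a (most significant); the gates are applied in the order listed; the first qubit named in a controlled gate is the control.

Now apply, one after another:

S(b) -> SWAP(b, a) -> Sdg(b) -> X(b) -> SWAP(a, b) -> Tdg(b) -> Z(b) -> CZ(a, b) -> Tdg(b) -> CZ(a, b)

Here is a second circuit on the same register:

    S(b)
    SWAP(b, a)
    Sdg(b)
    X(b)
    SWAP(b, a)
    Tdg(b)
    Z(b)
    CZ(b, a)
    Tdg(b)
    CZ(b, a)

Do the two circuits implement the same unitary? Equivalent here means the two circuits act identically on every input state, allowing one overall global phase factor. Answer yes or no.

Yes — the two circuits implement the same unitary up to a global phase.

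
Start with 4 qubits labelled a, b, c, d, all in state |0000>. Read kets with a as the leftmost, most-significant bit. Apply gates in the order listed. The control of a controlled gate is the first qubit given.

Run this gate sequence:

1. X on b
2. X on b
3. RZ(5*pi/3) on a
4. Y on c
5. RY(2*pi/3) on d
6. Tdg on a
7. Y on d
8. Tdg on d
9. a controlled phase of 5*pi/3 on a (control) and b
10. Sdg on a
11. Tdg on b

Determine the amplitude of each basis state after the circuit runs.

After the circuit, the state carries amplitude -sqrt(3)*exp(I*pi/6)/2 on |0010>, -exp(11*I*pi/12)/2 on |0011>, and 0 on every other basis state. Key observation: steps 1-2 multiply out to the identity, so the circuit reduces to the remaining gates.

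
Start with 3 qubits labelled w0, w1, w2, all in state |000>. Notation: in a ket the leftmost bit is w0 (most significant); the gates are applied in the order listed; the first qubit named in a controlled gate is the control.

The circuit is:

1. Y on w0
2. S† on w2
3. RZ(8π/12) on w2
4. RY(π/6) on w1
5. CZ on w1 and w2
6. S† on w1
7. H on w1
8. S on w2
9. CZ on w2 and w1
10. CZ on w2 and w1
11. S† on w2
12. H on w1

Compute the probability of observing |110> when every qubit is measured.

Outcome |110> occurs with probability 1/2 - sqrt(3)/4. Key observation: steps 7-12 multiply out to the identity, so the circuit reduces to the remaining gates.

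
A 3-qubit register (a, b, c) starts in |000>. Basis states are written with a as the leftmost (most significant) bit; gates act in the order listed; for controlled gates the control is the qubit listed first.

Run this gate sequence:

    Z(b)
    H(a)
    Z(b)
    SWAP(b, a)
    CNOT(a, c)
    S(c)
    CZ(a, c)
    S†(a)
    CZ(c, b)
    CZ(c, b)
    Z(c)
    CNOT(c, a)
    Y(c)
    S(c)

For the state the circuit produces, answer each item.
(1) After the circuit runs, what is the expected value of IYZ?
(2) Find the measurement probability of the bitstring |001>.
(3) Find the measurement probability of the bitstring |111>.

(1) The observable IYZ averages to 0.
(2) The probability of measuring |001> is 1/2.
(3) Outcome |111> occurs with probability 0.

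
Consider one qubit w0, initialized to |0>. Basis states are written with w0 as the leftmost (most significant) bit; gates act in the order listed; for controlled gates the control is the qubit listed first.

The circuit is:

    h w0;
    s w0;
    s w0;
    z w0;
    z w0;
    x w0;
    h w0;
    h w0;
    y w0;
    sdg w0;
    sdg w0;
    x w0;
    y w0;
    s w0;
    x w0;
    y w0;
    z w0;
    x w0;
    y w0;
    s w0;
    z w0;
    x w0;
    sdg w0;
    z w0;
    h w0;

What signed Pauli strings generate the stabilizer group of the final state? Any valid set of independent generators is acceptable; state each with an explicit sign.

The final state is stabilized by the group generated by +Y; other independent generating sets are equally valid.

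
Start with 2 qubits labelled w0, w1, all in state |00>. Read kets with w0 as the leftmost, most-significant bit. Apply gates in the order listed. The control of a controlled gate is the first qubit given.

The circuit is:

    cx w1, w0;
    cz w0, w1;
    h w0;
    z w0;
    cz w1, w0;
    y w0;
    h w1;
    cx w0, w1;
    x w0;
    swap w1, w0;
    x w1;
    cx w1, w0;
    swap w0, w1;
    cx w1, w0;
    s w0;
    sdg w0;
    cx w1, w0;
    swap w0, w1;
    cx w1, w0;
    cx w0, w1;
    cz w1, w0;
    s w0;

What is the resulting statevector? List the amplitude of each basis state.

After the circuit, the state carries amplitude I/2 on |00>, I/2 on |01>, -1/2 on |10>, 1/2 on |11>. Key observation: the block from step 12 through step 19 cancels to the identity and can be dropped.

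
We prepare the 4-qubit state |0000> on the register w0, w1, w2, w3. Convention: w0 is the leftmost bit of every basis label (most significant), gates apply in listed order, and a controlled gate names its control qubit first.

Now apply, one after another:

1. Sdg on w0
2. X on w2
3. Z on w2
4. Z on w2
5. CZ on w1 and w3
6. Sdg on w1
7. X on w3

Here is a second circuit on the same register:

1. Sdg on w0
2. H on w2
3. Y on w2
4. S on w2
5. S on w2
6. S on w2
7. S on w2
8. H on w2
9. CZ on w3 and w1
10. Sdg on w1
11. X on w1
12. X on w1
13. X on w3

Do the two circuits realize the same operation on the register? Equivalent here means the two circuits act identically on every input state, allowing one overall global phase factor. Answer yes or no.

No: there is an input state on which the two circuits produce genuinely different outputs (not merely differing by a phase).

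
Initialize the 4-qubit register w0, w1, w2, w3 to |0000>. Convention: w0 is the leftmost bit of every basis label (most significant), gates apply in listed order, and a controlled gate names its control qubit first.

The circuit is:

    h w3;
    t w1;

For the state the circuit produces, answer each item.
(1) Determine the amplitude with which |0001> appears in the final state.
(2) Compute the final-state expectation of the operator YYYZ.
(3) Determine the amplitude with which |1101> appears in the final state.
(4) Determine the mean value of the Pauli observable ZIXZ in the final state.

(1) The final state's coefficient on |0001> equals sqrt(2)/2.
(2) In the final state, YYYZ has expectation 0.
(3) |1101> carries amplitude 0 in the final state.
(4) In the final state, ZIXZ has expectation 0.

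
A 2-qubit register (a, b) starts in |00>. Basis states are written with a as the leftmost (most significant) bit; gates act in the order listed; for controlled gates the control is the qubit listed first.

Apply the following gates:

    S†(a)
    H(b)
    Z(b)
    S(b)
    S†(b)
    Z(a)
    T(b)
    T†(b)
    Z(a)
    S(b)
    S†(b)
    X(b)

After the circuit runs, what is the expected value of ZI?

In the final state, ZI has expectation 1. Key observation: steps 4-11 multiply out to the identity, so the circuit reduces to the remaining gates.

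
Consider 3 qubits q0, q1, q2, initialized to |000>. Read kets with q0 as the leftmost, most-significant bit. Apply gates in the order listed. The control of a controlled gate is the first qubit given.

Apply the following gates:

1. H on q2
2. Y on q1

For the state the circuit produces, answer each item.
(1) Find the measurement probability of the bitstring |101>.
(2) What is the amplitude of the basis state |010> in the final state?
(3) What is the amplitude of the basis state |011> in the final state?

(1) The probability of measuring |101> is 0.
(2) The final state's coefficient on |010> equals sqrt(2)*I/2.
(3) |011> carries amplitude sqrt(2)*I/2 in the final state.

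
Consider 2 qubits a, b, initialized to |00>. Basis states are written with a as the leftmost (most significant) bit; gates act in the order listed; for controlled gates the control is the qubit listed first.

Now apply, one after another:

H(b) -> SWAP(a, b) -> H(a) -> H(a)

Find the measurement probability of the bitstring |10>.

A full measurement returns |10> with probability 1/2. Key observation: the block from step 3 through step 4 cancels to the identity and can be dropped.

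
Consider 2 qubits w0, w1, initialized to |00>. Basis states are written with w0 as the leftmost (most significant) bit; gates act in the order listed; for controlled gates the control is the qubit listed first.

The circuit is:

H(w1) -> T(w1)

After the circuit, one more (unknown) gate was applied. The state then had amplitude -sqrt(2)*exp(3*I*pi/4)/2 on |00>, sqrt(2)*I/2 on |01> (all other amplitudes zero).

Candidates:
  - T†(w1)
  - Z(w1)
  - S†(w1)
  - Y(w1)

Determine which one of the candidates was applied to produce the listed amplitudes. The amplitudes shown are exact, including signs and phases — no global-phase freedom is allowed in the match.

The unique candidate consistent with the amplitudes is Y(w1).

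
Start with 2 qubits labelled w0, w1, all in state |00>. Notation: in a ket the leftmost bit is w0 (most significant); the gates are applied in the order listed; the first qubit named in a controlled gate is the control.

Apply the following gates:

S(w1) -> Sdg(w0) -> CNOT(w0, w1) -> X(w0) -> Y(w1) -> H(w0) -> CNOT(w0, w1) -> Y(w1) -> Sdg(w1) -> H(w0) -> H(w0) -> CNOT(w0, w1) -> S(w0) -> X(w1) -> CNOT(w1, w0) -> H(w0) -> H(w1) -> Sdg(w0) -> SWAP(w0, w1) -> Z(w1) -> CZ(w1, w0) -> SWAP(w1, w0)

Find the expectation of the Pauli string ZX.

The observable ZX averages to -1.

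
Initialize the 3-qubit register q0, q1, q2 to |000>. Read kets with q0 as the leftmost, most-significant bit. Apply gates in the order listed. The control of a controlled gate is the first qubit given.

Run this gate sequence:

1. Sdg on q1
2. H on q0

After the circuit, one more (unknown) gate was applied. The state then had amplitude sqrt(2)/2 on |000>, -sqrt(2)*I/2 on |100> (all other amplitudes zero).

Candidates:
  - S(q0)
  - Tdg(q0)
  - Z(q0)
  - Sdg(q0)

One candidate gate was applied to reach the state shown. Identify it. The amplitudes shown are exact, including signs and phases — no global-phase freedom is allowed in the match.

The applied gate was Sdg(q0).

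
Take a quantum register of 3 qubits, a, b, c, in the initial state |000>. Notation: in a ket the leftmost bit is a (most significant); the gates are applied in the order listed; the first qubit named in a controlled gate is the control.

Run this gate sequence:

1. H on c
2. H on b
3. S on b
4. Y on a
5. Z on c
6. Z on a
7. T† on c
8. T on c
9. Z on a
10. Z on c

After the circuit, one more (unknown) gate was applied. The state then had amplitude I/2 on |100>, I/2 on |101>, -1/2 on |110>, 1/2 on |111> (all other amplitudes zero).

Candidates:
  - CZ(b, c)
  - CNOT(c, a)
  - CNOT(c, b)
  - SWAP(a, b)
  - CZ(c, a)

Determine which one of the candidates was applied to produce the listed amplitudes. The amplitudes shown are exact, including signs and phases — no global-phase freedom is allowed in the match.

The unique candidate consistent with the amplitudes is CZ(b, c).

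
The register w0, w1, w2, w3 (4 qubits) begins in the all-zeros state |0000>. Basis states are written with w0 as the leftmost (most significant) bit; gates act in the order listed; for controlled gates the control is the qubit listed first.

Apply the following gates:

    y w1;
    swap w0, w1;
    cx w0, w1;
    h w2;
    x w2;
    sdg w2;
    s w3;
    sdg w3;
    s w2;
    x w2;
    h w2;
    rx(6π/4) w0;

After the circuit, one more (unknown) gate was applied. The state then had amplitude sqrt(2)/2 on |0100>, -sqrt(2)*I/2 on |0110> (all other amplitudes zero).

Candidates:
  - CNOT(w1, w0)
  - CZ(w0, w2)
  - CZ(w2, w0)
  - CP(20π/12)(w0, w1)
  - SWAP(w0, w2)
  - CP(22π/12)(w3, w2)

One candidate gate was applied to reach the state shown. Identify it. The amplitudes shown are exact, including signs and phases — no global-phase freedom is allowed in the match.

It was SWAP(w0, w2) that produced the state shown.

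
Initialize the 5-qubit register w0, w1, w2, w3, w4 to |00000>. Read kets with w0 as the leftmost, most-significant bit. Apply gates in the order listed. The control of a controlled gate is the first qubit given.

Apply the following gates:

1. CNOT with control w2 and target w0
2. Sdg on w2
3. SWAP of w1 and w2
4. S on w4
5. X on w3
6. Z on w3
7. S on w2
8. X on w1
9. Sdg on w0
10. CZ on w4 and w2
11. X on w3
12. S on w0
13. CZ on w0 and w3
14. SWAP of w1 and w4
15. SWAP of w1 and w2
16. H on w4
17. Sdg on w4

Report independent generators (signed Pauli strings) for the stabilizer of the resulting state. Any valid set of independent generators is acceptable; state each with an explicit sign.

One valid set of independent stabilizer generators is +IIIIY, +ZIIII, +IZIII, +IIZII, +IIIZI (any independent generating set of the same group is equally correct).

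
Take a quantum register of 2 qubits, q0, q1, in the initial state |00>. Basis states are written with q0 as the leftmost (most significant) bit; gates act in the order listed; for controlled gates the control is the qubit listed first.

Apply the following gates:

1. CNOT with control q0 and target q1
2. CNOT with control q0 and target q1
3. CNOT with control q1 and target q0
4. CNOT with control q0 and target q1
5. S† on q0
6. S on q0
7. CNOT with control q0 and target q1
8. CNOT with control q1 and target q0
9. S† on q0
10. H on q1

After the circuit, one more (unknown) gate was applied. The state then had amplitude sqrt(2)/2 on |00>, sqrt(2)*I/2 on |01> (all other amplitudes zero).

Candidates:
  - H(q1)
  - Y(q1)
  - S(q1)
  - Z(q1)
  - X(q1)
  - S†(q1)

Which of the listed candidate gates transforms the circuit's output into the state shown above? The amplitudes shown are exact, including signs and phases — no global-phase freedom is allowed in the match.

It was S(q1) that produced the state shown. Key observation: the block from step 3 through step 8 cancels to the identity and can be dropped.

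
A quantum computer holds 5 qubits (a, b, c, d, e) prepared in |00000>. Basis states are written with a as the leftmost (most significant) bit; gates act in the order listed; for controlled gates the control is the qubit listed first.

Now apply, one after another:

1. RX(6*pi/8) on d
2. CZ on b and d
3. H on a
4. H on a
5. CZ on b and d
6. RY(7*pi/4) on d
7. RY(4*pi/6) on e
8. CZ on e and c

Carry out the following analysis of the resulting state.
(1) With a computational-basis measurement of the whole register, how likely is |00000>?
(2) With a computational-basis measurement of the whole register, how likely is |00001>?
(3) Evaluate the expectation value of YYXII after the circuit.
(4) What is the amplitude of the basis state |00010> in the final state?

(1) A full measurement returns |00000> with probability 1/16. Key observation: gates 2-5 undo each other exactly, leaving only the rest of the circuit to track.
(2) A full measurement returns |00001> with probability 3/16.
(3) The expectation value of YYXII is 0.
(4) The amplitude on |00010> is (1 - I)*(-sqrt(2) + 2*I)/8.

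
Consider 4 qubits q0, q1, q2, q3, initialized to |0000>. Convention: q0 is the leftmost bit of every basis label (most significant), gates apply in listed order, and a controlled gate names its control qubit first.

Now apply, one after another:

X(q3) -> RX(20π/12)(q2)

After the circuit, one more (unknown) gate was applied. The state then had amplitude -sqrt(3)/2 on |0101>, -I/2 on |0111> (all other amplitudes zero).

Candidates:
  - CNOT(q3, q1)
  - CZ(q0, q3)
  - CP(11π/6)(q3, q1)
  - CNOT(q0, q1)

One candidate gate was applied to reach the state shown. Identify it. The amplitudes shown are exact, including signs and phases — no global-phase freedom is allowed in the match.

The unique candidate consistent with the amplitudes is CNOT(q3, q1).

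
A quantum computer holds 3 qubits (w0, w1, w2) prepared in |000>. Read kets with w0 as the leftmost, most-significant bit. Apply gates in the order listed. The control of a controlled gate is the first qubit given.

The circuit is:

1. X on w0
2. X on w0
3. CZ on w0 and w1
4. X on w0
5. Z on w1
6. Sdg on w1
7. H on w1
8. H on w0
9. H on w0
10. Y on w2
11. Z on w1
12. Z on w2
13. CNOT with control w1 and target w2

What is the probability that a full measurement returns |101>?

The probability of measuring |101> is 1/2. Key observation: the block from step 8 through step 9 cancels to the identity and can be dropped.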